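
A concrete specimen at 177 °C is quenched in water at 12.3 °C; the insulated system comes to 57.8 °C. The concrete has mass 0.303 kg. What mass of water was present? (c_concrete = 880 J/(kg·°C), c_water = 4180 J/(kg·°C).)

m ≈ 0.167 kg

|Q_concrete| = |Q_water|:
0.303·880·(177 − 57.8) = m·4180·(57.8 − 12.3)
190190 m = 31783  ⇒  m ≈ 0.1671 kg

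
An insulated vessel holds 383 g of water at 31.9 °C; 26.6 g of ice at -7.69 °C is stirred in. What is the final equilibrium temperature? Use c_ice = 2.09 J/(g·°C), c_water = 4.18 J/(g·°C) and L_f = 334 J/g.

T_f ≈ 24.4 °C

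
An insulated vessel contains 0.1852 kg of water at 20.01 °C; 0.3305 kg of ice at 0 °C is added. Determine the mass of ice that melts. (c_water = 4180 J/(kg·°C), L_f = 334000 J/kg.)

m_melted ≈ 0.0464 kg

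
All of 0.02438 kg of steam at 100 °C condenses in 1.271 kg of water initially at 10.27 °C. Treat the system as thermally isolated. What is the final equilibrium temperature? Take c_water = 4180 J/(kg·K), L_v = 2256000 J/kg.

Taking heat into each body as positive, Σ m c ΔT = 0:
steam→water at 100 °C releases m L_v = 0.02438·2256000 = 55001
  condensate cools 100→T: 0.02438·4180·(T − 100) = 101.91(T − 100)
  water warms: 1.271·4180·(T − 10.27) = 5312.8(T − 10.27)
5414.7 T = 55001 + 10191 + 54562 = 119754
T ≈ 22.12 °C (< 100 °C, so full condensation is consistent).

T_f ≈ 22.1 °C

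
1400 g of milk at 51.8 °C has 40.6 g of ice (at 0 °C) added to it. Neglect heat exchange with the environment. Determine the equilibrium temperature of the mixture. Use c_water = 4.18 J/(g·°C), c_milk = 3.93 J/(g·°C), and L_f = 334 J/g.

T_f ≈ 47.9 °C

Energy conservation, ΣQ = 0:
latent heat to melt: 40.6×334 = 13560; meltwater 0→T: 40.6×4.18×T = 169.71 T; milk: 5502(T − 51.8)
5671.7 T = 285004 − 13560 = 271443
T ≈ 47.86 °C. Since T > 0 °C, the all-ice-melts assumption holds.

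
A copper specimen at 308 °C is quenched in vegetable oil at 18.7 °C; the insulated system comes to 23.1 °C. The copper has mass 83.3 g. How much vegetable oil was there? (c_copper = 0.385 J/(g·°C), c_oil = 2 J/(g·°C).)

m ≈ 1040 g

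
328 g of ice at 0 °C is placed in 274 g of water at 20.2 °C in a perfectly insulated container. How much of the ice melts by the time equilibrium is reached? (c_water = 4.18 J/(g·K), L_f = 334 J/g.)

Water can give up m c ΔT = 274·4.18·20.2 = 23135 J before reaching 0 °C.
Melting all 328 g of ice would need 328·334 = 109552 J.
23135 J < 109552 J, so only part of the ice melts and the system sits at 0 °C.
m_melt = 23135 / L_f = 69.27 g.

m_melted ≈ 69.3 g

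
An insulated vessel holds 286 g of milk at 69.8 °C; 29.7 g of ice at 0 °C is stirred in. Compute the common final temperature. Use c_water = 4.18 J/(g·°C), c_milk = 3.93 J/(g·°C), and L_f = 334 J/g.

Conservation of energy gives ΣQ = 0:
melt ice: 29.7×334 = 9919.8
  meltwater 0→T: 29.7×4.18×T = 124.15 T
  milk cools: 286×3.93×(T − 69.8) = 1124(T − 69.8)
1248.1 T = 78454 − 9919.8 = 68534
T ≈ 54.91 °C (positive, so assuming full melt was valid).

T_f ≈ 54.9 °C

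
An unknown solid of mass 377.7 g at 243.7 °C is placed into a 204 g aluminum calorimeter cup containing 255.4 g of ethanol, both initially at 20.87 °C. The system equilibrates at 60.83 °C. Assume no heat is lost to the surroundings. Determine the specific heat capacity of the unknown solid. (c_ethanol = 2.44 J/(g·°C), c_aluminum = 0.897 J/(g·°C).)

c ≈ 0.466 J/(g·°C)

Taking heat into each body as positive, Σ m c ΔT = 0:
377.7·c·(60.83 − 243.7) + 255.4·2.44·(60.83 − 20.87) + 204·0.897·(60.83 − 20.87) = 0
-69070 c = -32214
c = -32214/-69070 ≈ 0.4664 J/(g·°C)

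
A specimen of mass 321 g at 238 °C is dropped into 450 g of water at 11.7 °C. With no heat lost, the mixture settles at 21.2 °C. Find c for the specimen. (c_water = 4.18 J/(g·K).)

Energy conservation, ΣQ = 0:
321·c·(21.2 − 238) + 450·4.18·(21.2 − 11.7) = 0
-69593 c = -17869
c = -17869/-69593 ≈ 0.2568 J/(g·K)

c ≈ 0.257 J/(g·K)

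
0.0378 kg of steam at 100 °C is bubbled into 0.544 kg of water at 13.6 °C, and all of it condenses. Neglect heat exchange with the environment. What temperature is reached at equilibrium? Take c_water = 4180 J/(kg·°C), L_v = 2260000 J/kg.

T_f ≈ 54.3 °C

Taking heat into each body as positive, Σ m c ΔT = 0:
steam→water at 100 °C releases m L_v = 0.0378·2260000 = 85428; condensed water 100 °C→T: 158(T − 100); original water: 2273.9(T − 13.6)
2431.9 T = 85428 + 15800 + 30925 = 132154
T ≈ 54.34 °C — below 100 °C, confirming all the steam condensed.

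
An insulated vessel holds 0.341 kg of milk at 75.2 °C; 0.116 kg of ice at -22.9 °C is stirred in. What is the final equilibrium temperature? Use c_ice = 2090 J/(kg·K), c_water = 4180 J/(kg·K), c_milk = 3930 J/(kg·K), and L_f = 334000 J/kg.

Heat gained plus heat lost sum to zero:
ice -22.9→0 °C: 0.116·2090·22.9 = 5551.9
  fusion: m_ice L_f = 0.116·334000 = 38744
  meltwater 0→T: 0.116·4180·T = 484.88 T
  milk cools: 0.341·3930·(T − 75.2) = 1340.1(T − 75.2)
1825 T = 100778 − 44296 = 56482
T ≈ 30.95 °C. Since T > 0 °C, the all-ice-melts assumption holds.

T_f ≈ 30.9 °C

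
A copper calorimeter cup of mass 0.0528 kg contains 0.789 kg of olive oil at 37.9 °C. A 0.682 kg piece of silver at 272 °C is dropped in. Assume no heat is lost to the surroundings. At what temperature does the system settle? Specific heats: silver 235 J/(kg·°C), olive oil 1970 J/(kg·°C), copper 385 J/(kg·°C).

T_f ≈ 59.5 °C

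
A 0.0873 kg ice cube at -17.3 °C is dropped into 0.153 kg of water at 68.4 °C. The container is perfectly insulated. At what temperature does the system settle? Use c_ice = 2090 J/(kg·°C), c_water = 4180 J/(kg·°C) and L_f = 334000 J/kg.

T_f ≈ 11.4 °C

Sum of m c ΔT and latent-heat terms is zero:
ice -17.3→0 °C: 0.0873·2090·17.3 = 3156.5; latent heat to melt: 0.0873·334000 = 29158; meltwater 0→T: 0.0873·4180·T = 364.91 T; water: 639.54(T − 68.4)
1004.5 T = 43745 − 32315 = 11430
T ≈ 11.38 °C — above 0 °C, consistent with complete melting.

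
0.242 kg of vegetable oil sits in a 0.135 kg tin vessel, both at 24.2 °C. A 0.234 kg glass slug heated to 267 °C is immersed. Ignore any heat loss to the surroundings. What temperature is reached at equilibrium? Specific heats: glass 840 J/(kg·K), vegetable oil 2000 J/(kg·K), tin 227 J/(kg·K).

T_f ≈ 91.3 °C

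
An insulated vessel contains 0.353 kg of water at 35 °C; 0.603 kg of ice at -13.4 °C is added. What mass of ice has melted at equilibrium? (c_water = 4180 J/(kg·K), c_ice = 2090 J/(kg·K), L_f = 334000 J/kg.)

Water can give up m c ΔT = 0.353×4180×35 = 51644 J before reaching 0 °C.
Warming the ice to 0 °C takes 0.603×2090×13.4 = 16888 J, leaving 34756 J for melting.
To melt every bit of ice: 0.603×334000 = 201402 J.
34756 J < 201402 J, so only part of the ice melts and the system sits at 0 °C.
Mass melted = 34756/334000 ≈ 0.1041 kg.

m_melted ≈ 0.104 kg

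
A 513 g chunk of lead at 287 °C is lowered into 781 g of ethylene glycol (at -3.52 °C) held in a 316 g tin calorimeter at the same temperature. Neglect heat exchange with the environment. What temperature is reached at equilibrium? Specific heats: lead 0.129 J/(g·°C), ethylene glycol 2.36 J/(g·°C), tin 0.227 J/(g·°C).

T_f ≈ 6.2 °C

T_f = Σ m_i c_i T_i / Σ m_i c_i:
T_f = (66.18×287 + 1843.2×(-3.52) + 71.73×(-3.52)) / (66.18 + 1843.2 + 71.73)
    = 12252 / 1981.1 ≈ 6.18 °C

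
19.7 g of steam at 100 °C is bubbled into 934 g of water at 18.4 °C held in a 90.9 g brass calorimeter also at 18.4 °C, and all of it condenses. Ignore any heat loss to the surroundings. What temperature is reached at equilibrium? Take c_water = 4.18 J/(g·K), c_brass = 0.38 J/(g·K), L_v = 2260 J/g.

T_f ≈ 31.1 °C

Net heat exchanged in the isolated system is zero:
steam→water at 100 °C releases m L_v = 19.7×2260 = 44522
  condensate cools 100→T: 19.7×4.18×(T − 100) = 82.35(T − 100)
  original water: 3904.1(T − 18.4)
  brass cup: 90.9×0.38×(T − 18.4) = 34.54(T − 18.4)
4021 T = 44522 + 8234.6 + 72471 = 125228
T ≈ 31.14 °C, under the boiling point, so the assumption holds.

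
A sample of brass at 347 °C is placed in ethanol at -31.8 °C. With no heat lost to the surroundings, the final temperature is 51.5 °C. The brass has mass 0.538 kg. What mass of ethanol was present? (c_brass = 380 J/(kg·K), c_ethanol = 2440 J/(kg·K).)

m ≈ 0.297 kg

Conservation of energy gives ΣQ = 0:
0.538×380×(51.5 − 347) + m×2440×(51.5 − (-31.8)) = 0
203252 m = 60412
m = 60412/203252 ≈ 0.2972 kg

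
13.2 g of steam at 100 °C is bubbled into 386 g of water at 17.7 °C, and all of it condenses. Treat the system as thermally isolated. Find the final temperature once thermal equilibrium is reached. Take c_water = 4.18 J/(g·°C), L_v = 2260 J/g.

T_f ≈ 38.3 °C

Let T be the final temperature. ΣQ_i = 0:
latent heat released on condensation: 13.2·2260 = 29832
  condensate cools 100→T: 13.2·4.18·(T − 100) = 55.18(T − 100)
  water warms: 386·4.18·(T − 17.7) = 1613.5(T − 17.7)
1668.7 T = 29832 + 5517.6 + 28559 = 63908
T ≈ 38.30 °C (< 100 °C, so full condensation is consistent).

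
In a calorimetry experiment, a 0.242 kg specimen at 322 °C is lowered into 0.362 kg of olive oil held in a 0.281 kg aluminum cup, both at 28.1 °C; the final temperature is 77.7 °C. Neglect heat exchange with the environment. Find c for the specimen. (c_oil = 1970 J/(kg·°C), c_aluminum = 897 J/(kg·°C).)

Let T be the final temperature. ΣQ_i = 0:
0.242·c·(77.7 − 322) + 0.362·1970·(77.7 − 28.1) + 0.281·897·(77.7 − 28.1) = 0
-59.12 c = -47874
c = -47874/-59.12 ≈ 809.8 J/(kg·°C)

c ≈ 810 J/(kg·°C)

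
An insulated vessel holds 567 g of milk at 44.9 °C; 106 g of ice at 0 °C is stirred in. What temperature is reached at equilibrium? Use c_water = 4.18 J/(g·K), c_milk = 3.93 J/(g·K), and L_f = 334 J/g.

T_f ≈ 24.2 °C

Heat gained plus heat lost sum to zero:
melt ice: 106·334 = 35404
  meltwater 0→T: 106·4.18·T = 443.08 T
  milk: 2228.3(T − 44.9)
2671.4 T = 100051 − 35404 = 64647
T ≈ 24.20 °C (positive, so assuming full melt was valid).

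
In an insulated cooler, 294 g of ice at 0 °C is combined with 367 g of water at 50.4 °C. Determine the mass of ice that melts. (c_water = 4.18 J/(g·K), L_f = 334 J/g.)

Cooling the water to 0 °C releases 367×4.18×50.4 = 77317 J.
Melting all 294 g of ice would need 294×334 = 98196 J.
That's not enough to melt it all — equilibrium is at 0 °C with ice remaining.
m_melted×334 = 77317  ⇒  m_melted ≈ 231.5 g.

m_melted ≈ 231 g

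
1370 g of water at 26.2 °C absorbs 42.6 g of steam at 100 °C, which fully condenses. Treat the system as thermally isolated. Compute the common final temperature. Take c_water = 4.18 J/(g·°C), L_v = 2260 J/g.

T_f ≈ 44.7 °C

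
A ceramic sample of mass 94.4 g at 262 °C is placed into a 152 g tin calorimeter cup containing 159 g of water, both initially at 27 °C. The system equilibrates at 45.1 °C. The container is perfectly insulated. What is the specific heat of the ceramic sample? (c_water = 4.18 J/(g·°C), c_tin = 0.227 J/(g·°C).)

c ≈ 0.618 J/(g·°C)

Let T be the final temperature. ΣQ_i = 0:
94.4·c·(45.1 − 262) + 159·4.18·(45.1 − 27) + 152·0.227·(45.1 − 27) = 0
-20475 c = -12654
c = -12654/-20475 ≈ 0.618 J/(g·°C)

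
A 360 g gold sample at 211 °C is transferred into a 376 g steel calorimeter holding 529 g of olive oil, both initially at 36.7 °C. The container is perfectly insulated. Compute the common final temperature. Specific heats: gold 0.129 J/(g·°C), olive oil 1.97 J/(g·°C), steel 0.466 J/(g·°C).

Energy conservation, ΣQ = 0:
360×0.129×(T − 211) + 529×1.97×(T − 36.7) + 376×0.466×(T − 36.7) = 0
(46.44 + 1042.1 + 175.22) T = 46.44×211 + 1042.1×36.7 + 175.22×36.7
T = 54475 / 1263.8 = 43.1 °C

T_f ≈ 43.1 °C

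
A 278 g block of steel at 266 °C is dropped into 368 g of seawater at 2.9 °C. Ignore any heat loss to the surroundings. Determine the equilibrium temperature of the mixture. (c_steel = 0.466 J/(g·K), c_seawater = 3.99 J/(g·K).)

Heat gained plus heat lost sum to zero:
278×0.466×(T − 266) + 368×3.99×(T − 2.9) = 0
129.55(T − 266) + 1468.3(T − 2.9) = 0
(129.55 + 1468.3) T = 129.55×266 + 1468.3×2.9
T = 38718/1597.9 ≈ 24.23 °C

T_f ≈ 24.2 °C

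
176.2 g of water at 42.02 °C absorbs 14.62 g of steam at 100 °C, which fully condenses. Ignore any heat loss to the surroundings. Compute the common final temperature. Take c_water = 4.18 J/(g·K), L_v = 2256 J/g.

T_f ≈ 87.8 °C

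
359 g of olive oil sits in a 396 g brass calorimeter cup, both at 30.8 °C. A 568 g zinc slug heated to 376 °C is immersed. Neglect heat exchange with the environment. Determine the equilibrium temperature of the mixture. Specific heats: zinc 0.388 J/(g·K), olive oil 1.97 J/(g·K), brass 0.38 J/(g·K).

T_f ≈ 101.4 °C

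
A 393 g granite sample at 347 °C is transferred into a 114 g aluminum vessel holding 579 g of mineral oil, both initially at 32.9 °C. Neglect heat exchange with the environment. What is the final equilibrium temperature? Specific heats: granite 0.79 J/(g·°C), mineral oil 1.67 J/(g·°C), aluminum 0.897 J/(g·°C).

T_f ≈ 103.6 °C

Energy conservation, ΣQ = 0:
393×0.79×(T − 347) + 579×1.67×(T − 32.9) + 114×0.897×(T − 32.9) = 0
310.47(T − 347) + 966.93(T − 32.9) + 102.26(T − 32.9) = 0
(310.47 + 966.93 + 102.26) T = 310.47×347 + 966.93×32.9 + 102.26×32.9
T ≈ 103.58 °C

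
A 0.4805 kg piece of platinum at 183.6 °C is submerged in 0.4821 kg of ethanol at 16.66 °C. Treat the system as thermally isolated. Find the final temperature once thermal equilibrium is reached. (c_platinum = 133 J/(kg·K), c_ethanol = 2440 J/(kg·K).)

Let T be the final temperature. ΣQ_i = 0:
0.4805*133*(T − 183.6) + 0.4821*2440*(T − 16.66) = 0
63.91(T − 183.6) + 1176.3(T − 16.66) = 0
1240.2 T = 31331
T = 31331/1240.2 ≈ 25.26 °C

T_f ≈ 25.3 °C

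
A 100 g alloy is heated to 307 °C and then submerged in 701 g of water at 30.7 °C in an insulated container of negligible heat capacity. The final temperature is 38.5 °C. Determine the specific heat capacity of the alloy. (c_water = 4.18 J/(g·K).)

Net heat exchanged in the isolated system is zero:
100·c·(38.5 − 307) + 701·4.18·(38.5 − 30.7) = 0
-26850 c = -22855
c = -22855/-26850 ≈ 0.8512 J/(g·K)

c ≈ 0.851 J/(g·K)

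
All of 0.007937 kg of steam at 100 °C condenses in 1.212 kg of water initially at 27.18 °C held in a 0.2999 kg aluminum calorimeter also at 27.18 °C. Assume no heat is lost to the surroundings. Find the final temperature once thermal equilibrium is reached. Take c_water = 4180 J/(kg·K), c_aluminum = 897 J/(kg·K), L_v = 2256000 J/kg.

T_f ≈ 31.0 °C

Taking heat into each body as positive, Σ m c ΔT = 0:
steam→water at 100 °C releases m L_v = 0.007937×2256000 = 17906; condensate cools 100→T: 0.007937×4180×(T − 100) = 33.18(T − 100); water warms: 1.212×4180×(T − 27.18) = 5066.2(T − 27.18); cup: 269.01(T − 27.18)
5368.3 T = 17906 + 3317.7 + 145010 = 166233
T ≈ 30.97 °C, under the boiling point, so the assumption holds.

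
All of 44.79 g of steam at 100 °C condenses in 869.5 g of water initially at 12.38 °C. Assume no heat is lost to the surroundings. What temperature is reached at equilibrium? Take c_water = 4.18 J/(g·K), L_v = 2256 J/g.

Sum of m c ΔT and latent-heat terms is zero:
latent heat released on condensation: 44.79×2256 = 101046
  condensed water 100 °C→T: 187.22(T − 100)
  original water: 3634.5(T − 12.38)
3821.7 T = 101046 + 18722 + 44995 = 164764
T ≈ 43.11 °C — below 100 °C, confirming all the steam condensed.

T_f ≈ 43.1 °C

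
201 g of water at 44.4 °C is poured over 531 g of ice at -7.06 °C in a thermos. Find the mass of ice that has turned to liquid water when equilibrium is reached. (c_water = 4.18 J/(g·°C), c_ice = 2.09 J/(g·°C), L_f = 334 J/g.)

m_melted ≈ 88.2 g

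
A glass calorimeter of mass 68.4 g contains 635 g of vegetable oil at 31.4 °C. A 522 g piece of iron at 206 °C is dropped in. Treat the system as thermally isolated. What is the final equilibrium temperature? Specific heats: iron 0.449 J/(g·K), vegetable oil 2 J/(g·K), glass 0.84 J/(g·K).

T_f ≈ 57.6 °C

T_f is the heat-capacity-weighted average of the initial temperatures:
T_f = (234.38*206 + 1270*31.4 + 57.46*31.4) / (234.38 + 1270 + 57.46)
    = 89964 / 1561.8 ≈ 57.60 °C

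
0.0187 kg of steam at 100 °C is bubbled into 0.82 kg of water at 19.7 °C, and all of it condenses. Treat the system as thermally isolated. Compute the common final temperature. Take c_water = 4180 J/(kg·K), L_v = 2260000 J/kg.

Net heat exchanged in the isolated system is zero:
latent heat released on condensation: 0.0187·2260000 = 42262
  condensate cools 100→T: 0.0187·4180·(T − 100) = 78.17(T − 100)
  original water: 3427.6(T − 19.7)
3505.8 T = 42262 + 7816.6 + 67524 = 117602
T ≈ 33.55 °C (< 100 °C, so full condensation is consistent).

T_f ≈ 33.5 °C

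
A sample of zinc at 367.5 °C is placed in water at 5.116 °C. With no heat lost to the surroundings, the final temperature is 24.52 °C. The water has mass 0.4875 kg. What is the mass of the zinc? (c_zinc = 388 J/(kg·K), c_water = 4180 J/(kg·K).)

m ≈ 0.297 kg

Net heat exchanged in the isolated system is zero:
m×388×(24.52 − 367.5) + 0.4875×4180×(24.52 − 5.116) = 0
-133076 m = -39541
m = -39541/-133076 ≈ 0.2971 kg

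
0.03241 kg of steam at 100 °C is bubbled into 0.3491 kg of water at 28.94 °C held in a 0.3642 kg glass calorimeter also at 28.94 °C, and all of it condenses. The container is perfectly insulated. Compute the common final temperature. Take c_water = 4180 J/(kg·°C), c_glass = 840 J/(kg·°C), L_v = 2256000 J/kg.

T_f ≈ 72.5 °C

Sum of m c ΔT and latent-heat terms is zero:
condense steam: −0.03241·2256000 = −73117
  condensed water 100 °C→T: 135.47(T − 100)
  water warms: 0.3491·4180·(T − 28.94) = 1459.2(T − 28.94)
  cup: 305.93(T − 28.94)
1900.6 T = 73117 + 13547 + 51084 = 137748
T ≈ 72.47 °C (< 100 °C, so full condensation is consistent).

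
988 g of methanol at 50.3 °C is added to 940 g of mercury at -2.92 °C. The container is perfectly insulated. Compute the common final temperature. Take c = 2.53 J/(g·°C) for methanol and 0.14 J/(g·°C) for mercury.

T_f = Σ m_i c_i T_i / Σ m_i c_i:
T_f = (2499.6·50.3 + 131.6·(-2.92)) / (2499.6 + 131.6)
    = 125348 / 2631.2 ≈ 47.64 °C

T_f ≈ 47.6 °C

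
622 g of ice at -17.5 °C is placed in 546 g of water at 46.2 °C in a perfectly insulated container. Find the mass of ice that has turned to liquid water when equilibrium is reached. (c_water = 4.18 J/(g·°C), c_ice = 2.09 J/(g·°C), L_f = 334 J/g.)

m_melted ≈ 248 g

Heat available from the water dropping to 0 °C: 546×4.18×46.2 = 105441 J.
Warming the ice to 0 °C takes 622×2.09×17.5 = 22750 J, leaving 82692 J for melting.
To melt every bit of ice: 622×334 = 207748 J.
82692 J < 207748 J, so only part of the ice melts and the system sits at 0 °C.
m_melted×334 = 82692  ⇒  m_melted ≈ 247.6 g.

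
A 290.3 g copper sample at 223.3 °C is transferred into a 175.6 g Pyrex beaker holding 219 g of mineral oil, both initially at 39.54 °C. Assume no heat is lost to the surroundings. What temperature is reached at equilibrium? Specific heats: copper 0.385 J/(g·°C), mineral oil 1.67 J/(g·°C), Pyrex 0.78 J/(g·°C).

T_f ≈ 73.0 °C

Heat gained plus heat lost sum to zero:
290.3*0.385*(T − 223.3) + 219*1.67*(T − 39.54) + 175.6*0.78*(T − 39.54) = 0
111.77(T − 223.3) + 365.73(T − 39.54) + 136.97(T − 39.54) = 0
614.46 T = 44834
T = 44834 / 614.46 = 73 °C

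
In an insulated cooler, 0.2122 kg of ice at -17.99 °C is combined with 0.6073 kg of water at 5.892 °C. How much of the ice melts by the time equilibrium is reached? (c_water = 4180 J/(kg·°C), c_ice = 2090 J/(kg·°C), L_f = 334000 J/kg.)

Water can give up m c ΔT = 0.6073×4180×5.892 = 14957 J before reaching 0 °C.
Of that, 0.2122×2090×17.99 = 7978.5 J goes to bring the ice to 0 °C, leaving 6978.4 J.
Fully melting the ice requires m_ice L_f = 0.2122×334000 = 70875 J.
That's not enough to melt it all — equilibrium is at 0 °C with ice remaining.
Mass melted = 6978.4/334000 ≈ 0.02089 kg.

m_melted ≈ 0.0209 kg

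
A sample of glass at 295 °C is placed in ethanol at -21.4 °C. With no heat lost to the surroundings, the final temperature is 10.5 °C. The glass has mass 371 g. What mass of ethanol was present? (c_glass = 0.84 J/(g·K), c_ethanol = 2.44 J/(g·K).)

m ≈ 1140 g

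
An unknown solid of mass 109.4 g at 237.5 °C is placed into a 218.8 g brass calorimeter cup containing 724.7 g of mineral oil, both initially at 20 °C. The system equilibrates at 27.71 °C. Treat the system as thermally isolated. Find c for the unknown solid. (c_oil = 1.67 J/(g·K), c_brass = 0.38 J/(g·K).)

c ≈ 0.434 J/(g·K)

Taking heat into each body as positive, Σ m c ΔT = 0:
109.4·c·(27.71 − 237.5) + 724.7·1.67·(27.71 − 20) + 218.8·0.38·(27.71 − 20) = 0
-22951 c = -9972.1
c = -9972.1/-22951 ≈ 0.4345 J/(g·K)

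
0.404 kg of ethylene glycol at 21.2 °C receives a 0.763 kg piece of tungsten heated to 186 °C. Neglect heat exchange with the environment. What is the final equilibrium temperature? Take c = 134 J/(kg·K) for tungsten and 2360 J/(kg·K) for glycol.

T_f ≈ 37.2 °C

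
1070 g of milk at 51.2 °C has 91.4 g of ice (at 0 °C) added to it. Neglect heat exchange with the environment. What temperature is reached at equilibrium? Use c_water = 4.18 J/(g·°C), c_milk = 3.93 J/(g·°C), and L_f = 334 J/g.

T_f ≈ 40.3 °C

Heat gained plus heat lost sum to zero:
fusion: m_ice L_f = 91.4·334 = 30528
  warm the meltwater: 382.05 T
  milk: 4205.1(T − 51.2)
4587.2 T = 215301 − 30528 = 184774
T ≈ 40.28 °C. Since T > 0 °C, the all-ice-melts assumption holds.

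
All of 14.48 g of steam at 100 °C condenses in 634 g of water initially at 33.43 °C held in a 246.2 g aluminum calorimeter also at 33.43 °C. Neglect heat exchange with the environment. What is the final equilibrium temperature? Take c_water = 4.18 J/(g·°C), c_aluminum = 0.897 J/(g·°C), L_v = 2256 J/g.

Sum of m c ΔT and latent-heat terms is zero:
latent heat released on condensation: 14.48·2256 = 32667
  condensed water 100 °C→T: 60.53(T − 100)
  water warms: 634·4.18·(T − 33.43) = 2650.1(T − 33.43)
  cup: 220.84(T − 33.43)
2931.5 T = 32667 + 6052.6 + 95976 = 134696
T ≈ 45.95 °C — below 100 °C, confirming all the steam condensed.

T_f ≈ 45.9 °C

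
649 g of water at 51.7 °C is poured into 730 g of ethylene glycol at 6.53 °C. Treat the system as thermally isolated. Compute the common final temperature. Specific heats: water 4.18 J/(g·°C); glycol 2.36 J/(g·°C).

Net heat exchanged in the isolated system is zero:
649·4.18·(T − 51.7) + 730·2.36·(T − 6.53) = 0
4435.6 T = 151503
T = 151503/4435.6 ≈ 34.16 °C

T_f ≈ 34.2 °C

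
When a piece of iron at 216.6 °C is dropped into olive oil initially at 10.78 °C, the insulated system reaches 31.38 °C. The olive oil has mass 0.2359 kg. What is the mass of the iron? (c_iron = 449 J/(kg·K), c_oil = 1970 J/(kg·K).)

m ≈ 0.115 kg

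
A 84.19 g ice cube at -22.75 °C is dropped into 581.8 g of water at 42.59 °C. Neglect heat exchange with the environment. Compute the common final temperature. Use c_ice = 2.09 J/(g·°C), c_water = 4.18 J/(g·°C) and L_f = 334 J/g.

Conservation of energy gives ΣQ = 0:
ice -22.75→0 °C: 84.19·2.09·22.75 = 4003; latent heat to melt: 84.19·334 = 28119; meltwater 0→T: 84.19·4.18·T = 351.91 T; water cools: 581.8·4.18·(T − 42.59) = 2431.9(T − 42.59)
2783.8 T = 103576 − 32122 = 71453
T ≈ 25.67 °C — above 0 °C, consistent with complete melting.

T_f ≈ 25.7 °C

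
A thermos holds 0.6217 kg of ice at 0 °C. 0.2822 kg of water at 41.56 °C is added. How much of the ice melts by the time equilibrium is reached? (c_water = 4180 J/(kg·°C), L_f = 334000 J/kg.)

m_melted ≈ 0.147 kg

Water can give up m c ΔT = 0.2822×4180×41.56 = 49024 J before reaching 0 °C.
Melting all 0.6217 kg of ice would need 0.6217×334000 = 207648 J.
That's not enough to melt it all — equilibrium is at 0 °C with ice remaining.
Mass melted = 49024/334000 ≈ 0.1468 kg.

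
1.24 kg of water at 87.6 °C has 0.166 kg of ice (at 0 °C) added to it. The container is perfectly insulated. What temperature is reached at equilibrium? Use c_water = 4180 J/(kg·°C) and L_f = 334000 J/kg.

Let T be the final temperature. ΣQ_i = 0:
fusion: m_ice L_f = 0.166×334000 = 55444; warm the meltwater: 693.88 T; water: 5183.2(T − 87.6)
5877.1 T = 454048 − 55444 = 398604
T ≈ 67.82 °C — above 0 °C, consistent with complete melting.

T_f ≈ 67.8 °C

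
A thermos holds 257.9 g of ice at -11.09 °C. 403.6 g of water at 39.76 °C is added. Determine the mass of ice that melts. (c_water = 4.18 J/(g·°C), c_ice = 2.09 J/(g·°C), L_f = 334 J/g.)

Water can give up m c ΔT = 403.6·4.18·39.76 = 67077 J before reaching 0 °C.
Warming the ice to 0 °C takes 257.9·2.09·11.09 = 5977.6 J, leaving 61099 J for melting.
To melt every bit of ice: 257.9·334 = 86139 J.
That's not enough to melt it all — equilibrium is at 0 °C with ice remaining.
m_melt = 61099 / L_f = 182.9 g.

m_melted ≈ 183 g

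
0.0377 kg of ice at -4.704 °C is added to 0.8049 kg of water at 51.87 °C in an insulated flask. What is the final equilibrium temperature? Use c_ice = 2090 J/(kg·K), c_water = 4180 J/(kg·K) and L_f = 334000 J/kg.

T_f ≈ 45.9 °C

Energy conservation, ΣQ = 0:
warm ice to 0 °C: 0.0377·2090·(0 − (-4.704)) = 370.64
  melt ice: 0.0377·334000 = 12592
  meltwater 0→T: 0.0377·4180·T = 157.59 T
  water cools: 0.8049·4180·(T − 51.87) = 3364.5(T − 51.87)
3522.1 T = 174516 − 12962 = 161553
T ≈ 45.87 °C (positive, so assuming full melt was valid).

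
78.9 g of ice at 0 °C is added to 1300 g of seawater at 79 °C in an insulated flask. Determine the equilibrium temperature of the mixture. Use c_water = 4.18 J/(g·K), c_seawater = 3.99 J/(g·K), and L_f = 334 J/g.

Taking heat into each body as positive, Σ m c ΔT = 0:
latent heat to melt: 78.9·334 = 26353
  meltwater 0→T: 78.9·4.18·T = 329.8 T
  seawater: 5187(T − 79)
5516.8 T = 409773 − 26353 = 383420
T ≈ 69.50 °C. Since T > 0 °C, the all-ice-melts assumption holds.

T_f ≈ 69.5 °C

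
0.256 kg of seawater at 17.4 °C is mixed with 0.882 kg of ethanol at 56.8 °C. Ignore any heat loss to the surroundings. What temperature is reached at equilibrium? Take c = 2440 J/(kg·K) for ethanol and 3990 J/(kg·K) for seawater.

Setting the total heat transfer to zero:
0.882*2440*(T − 56.8) + 0.256*3990*(T − 17.4) = 0
2152.1(T − 56.8) + 1021.4(T − 17.4) = 0
3173.5 T = 140011
T = 140011 / 3173.5 = 44.1 °C

T_f ≈ 44.1 °C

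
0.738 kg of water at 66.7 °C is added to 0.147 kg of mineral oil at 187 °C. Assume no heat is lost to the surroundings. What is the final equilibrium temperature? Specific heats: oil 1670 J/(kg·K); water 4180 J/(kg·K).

|Q_oil| = |Q_water|:
0.147×1670×(187 − T) = 0.738×4180×(T − 66.7)
245.49(187 − T) = 3084.8(T − 66.7)
3330.3 T = 251665  ⇒  T ≈ 75.57 °C

T_f ≈ 75.6 °C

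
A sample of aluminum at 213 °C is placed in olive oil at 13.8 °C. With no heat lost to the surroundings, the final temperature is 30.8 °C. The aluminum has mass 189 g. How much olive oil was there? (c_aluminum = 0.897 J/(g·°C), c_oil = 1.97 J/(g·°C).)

Setting the total heat transfer to zero:
189×0.897×(30.8 − 213) + m×1.97×(30.8 − 13.8) = 0
33.49 m = 30889
m = 30889/33.49 ≈ 922.3 g

m ≈ 922 g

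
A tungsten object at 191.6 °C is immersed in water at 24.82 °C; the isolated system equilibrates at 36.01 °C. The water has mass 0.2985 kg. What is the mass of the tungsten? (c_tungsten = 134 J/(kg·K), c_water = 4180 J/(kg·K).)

m ≈ 0.67 kg

|Q_tungsten| = |Q_water|:
m×134×(191.6 − 36.01) = 0.2985×4180×(36.01 − 24.82)
20849 m = 13962  ⇒  m ≈ 0.6697 kg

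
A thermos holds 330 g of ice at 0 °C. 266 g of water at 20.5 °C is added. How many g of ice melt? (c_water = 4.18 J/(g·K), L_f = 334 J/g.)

Cooling the water to 0 °C releases 266×4.18×20.5 = 22794 J.
To melt every bit of ice: 330×334 = 110220 J.
22794 J < 110220 J, so only part of the ice melts and the system sits at 0 °C.
Mass melted = 22794/334 ≈ 68.24 g.

m_melted ≈ 68.2 g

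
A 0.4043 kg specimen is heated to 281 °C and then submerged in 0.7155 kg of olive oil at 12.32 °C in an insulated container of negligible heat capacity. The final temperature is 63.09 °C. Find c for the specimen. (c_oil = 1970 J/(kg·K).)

c ≈ 812 J/(kg·K)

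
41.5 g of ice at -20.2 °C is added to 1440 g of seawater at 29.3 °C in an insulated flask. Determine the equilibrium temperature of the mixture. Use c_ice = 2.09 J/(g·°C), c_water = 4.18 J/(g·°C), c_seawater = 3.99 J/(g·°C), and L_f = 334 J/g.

Net heat exchanged in the isolated system is zero:
ice -20.2→0 °C: 41.5×2.09×20.2 = 1752
  fusion: m_ice L_f = 41.5×334 = 13861
  warm the meltwater: 173.47 T
  seawater cools: 1440×3.99×(T − 29.3) = 5745.6(T − 29.3)
5919.1 T = 168346 − 15613 = 152733
T ≈ 25.80 °C (positive, so assuming full melt was valid).

T_f ≈ 25.8 °C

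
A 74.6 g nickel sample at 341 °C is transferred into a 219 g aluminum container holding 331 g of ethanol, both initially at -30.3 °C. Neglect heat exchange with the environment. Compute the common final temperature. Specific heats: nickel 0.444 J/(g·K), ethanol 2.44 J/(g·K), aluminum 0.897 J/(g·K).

T_f ≈ -18.4 °C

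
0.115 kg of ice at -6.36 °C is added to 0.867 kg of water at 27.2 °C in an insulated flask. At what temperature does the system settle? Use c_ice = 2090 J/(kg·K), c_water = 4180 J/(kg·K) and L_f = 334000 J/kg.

Energy conservation, ΣQ = 0:
ice -6.36→0 °C: 0.115×2090×6.36 = 1528.6
  latent heat to melt: 0.115×334000 = 38410
  warm the meltwater: 480.7 T
  water cools: 0.867×4180×(T − 27.2) = 3624.1(T − 27.2)
4104.8 T = 98574 − 39939 = 58636
T ≈ 14.28 °C. Since T > 0 °C, the all-ice-melts assumption holds.

T_f ≈ 14.3 °C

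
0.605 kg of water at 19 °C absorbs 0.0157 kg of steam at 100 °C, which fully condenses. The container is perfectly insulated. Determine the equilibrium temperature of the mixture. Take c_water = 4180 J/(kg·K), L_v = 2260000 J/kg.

T_f ≈ 34.7 °C

Net heat exchanged in the isolated system is zero:
steam→water at 100 °C releases m L_v = 0.0157·2260000 = 35482
  condensed water 100 °C→T: 65.63(T − 100)
  original water: 2528.9(T − 19)
2594.5 T = 35482 + 6562.6 + 48049 = 90094
T ≈ 34.72 °C — below 100 °C, confirming all the steam condensed.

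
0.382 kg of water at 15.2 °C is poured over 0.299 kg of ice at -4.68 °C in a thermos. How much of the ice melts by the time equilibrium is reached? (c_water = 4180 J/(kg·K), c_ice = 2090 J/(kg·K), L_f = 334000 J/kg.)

Heat available from the water dropping to 0 °C: 0.382·4180·15.2 = 24271 J.
Warming the ice to 0 °C takes 0.299·2090·4.68 = 2924.6 J, leaving 21346 J for melting.
Melting all 0.299 kg of ice would need 0.299·334000 = 99866 J.
That's not enough to melt it all — equilibrium is at 0 °C with ice remaining.
Mass melted = 21346/334000 ≈ 0.06391 kg.

m_melted ≈ 0.0639 kg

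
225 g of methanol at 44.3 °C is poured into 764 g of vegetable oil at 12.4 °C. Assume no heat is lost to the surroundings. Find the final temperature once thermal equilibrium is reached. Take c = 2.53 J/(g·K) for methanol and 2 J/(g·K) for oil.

T_f ≈ 21.1 °C

Heat gained plus heat lost sum to zero:
225*2.53*(T − 44.3) + 764*2*(T − 12.4) = 0
569.25(T − 44.3) + 1528(T − 12.4) = 0
(569.25 + 1528) T = 569.25*44.3 + 1528*12.4
T ≈ 21.06 °C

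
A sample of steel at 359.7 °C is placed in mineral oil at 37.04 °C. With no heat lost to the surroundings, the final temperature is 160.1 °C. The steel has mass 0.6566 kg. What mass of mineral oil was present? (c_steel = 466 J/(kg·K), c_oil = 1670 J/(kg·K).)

m ≈ 0.297 kg

Setting the total heat transfer to zero:
0.6566·466·(160.1 − 359.7) + m·1670·(160.1 − 37.04) = 0
205510 m = 61073
m = 61073/205510 ≈ 0.2972 kg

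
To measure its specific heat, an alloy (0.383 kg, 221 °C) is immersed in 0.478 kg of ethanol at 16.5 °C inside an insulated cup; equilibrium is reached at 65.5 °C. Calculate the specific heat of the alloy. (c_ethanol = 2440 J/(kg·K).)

c ≈ 960 J/(kg·K)

Setting the total heat transfer to zero:
0.383·c·(65.5 − 221) + 0.478·2440·(65.5 − 16.5) = 0
-59.56 c = -57150
c = -57150/-59.56 ≈ 959.6 J/(kg·K)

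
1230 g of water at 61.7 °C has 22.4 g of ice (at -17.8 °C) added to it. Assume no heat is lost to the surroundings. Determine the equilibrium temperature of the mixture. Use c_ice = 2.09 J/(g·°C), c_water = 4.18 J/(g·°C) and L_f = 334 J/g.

T_f ≈ 59.0 °C

Taking heat into each body as positive, Σ m c ΔT = 0:
ice -17.8→0 °C: 22.4×2.09×17.8 = 833.32
  latent heat to melt: 22.4×334 = 7481.6
  meltwater 0→T: 22.4×4.18×T = 93.63 T
  water cools: 1230×4.18×(T − 61.7) = 5141.4(T − 61.7)
5235 T = 317224 − 8314.9 = 308909
T ≈ 59.01 °C. Since T > 0 °C, the all-ice-melts assumption holds.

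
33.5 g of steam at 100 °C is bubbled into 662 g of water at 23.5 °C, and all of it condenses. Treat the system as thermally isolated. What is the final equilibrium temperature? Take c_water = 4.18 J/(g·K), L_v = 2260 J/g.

Sum of m c ΔT and latent-heat terms is zero:
steam→water at 100 °C releases m L_v = 33.5×2260 = 75710
  condensate cools 100→T: 33.5×4.18×(T − 100) = 140.03(T − 100)
  water warms: 662×4.18×(T − 23.5) = 2767.2(T − 23.5)
2907.2 T = 75710 + 14003 + 65028 = 154741
T ≈ 53.23 °C, under the boiling point, so the assumption holds.

T_f ≈ 53.2 °C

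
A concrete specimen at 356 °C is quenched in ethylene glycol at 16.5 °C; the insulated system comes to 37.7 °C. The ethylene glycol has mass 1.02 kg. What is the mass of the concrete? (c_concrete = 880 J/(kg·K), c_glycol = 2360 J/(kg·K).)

m ≈ 0.182 kg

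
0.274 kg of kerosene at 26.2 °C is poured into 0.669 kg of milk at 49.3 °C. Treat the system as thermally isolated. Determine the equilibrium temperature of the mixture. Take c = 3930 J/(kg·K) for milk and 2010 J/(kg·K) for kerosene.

T_f ≈ 45.3 °C

Heat gained plus heat lost sum to zero:
0.669*3930*(T − 49.3) + 0.274*2010*(T − 26.2) = 0
3179.9 T = 144047
T = 144047 / 3179.9 = 45.3 °C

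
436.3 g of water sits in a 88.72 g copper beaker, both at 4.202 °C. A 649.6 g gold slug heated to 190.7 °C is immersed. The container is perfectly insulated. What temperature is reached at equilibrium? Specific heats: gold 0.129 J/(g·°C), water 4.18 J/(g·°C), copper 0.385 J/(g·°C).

Net heat exchanged in the isolated system is zero:
649.6*0.129*(T − 190.7) + 436.3*4.18*(T − 4.202) + 88.72*0.385*(T − 4.202) = 0
1941.7 T = 23787
T = 23787/1941.7 ≈ 12.25 °C

T_f ≈ 12.3 °C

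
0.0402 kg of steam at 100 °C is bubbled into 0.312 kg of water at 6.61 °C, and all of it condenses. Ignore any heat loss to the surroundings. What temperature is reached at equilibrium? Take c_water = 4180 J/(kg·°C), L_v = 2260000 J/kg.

T_f ≈ 79.0 °C

Conservation of energy gives ΣQ = 0:
latent heat released on condensation: 0.0402·2260000 = 90852
  condensed water 100 °C→T: 168.04(T − 100)
  original water: 1304.2(T − 6.61)
1472.2 T = 90852 + 16804 + 8620.5 = 116276
T ≈ 78.98 °C — below 100 °C, confirming all the steam condensed.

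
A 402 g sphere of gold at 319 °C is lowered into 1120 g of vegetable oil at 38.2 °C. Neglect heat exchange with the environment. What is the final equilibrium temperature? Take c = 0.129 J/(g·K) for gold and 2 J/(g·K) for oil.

T_f ≈ 44.6 °C

Let T be the final temperature. ΣQ_i = 0:
402·0.129·(T − 319) + 1120·2·(T − 38.2) = 0
51.86(T − 319) + 2240(T − 38.2) = 0
2291.9 T = 102111
T = 102111/2291.9 ≈ 44.55 °C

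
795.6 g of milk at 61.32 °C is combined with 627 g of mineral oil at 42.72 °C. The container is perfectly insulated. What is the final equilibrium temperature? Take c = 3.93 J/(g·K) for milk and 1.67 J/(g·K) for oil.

Conservation of energy gives ΣQ = 0:
795.6×3.93×(T − 61.32) + 627×1.67×(T − 42.72) = 0
3126.7(T − 61.32) + 1047.1(T − 42.72) = 0
(3126.7 + 1047.1) T = 3126.7×61.32 + 1047.1×42.72
T ≈ 56.65 °C

T_f ≈ 56.7 °C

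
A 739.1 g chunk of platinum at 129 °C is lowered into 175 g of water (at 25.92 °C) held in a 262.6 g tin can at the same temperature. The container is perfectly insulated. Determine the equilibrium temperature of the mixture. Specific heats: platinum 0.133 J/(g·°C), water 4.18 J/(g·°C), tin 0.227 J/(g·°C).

Setting the total heat transfer to zero:
739.1×0.133×(T − 129) + 175×4.18×(T − 25.92) + 262.6×0.227×(T − 25.92) = 0
(98.3 + 731.5 + 59.61) T = 98.3×129 + 731.5×25.92 + 59.61×25.92
T ≈ 37.31 °C

T_f ≈ 37.3 °C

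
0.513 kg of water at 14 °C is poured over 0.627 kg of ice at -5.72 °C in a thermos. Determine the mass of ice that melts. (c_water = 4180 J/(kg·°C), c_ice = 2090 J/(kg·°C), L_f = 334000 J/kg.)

m_melted ≈ 0.0674 kg

Water can give up m c ΔT = 0.513·4180·14 = 30021 J before reaching 0 °C.
Warming the ice to 0 °C takes 0.627·2090·5.72 = 7495.7 J, leaving 22525 J for melting.
To melt every bit of ice: 0.627·334000 = 209418 J.
Since 22525 < 209418 J, not all the ice melts; equilibrium is at 0 °C.
m_melted·334000 = 22525  ⇒  m_melted ≈ 0.06744 kg.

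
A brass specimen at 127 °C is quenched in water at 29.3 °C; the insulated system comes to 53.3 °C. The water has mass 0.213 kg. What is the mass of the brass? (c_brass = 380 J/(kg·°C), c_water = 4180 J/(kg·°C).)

m ≈ 0.763 kg

|Q_brass| = |Q_water|:
m×380×(127 − 53.3) = 0.213×4180×(53.3 − 29.3)
28006 m = 21368  ⇒  m ≈ 0.763 kg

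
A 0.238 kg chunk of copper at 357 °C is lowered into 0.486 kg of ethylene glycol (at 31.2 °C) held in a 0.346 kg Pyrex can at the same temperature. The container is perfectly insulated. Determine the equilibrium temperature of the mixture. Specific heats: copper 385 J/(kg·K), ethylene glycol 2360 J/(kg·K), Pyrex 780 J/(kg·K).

T_f ≈ 51.0 °C

Net heat exchanged in the isolated system is zero:
0.238×385×(T − 357) + 0.486×2360×(T − 31.2) + 0.346×780×(T − 31.2) = 0
(91.63 + 1147 + 269.88) T = 91.63×357 + 1147×31.2 + 269.88×31.2
T = 76917 / 1508.5 = 51 °C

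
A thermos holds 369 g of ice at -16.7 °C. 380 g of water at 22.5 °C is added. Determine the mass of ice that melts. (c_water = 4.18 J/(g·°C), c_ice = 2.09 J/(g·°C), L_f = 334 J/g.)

Cooling the water to 0 °C releases 380·4.18·22.5 = 35739 J.
Of that, 369·2.09·16.7 = 12879 J goes to bring the ice to 0 °C, leaving 22860 J.
Melting all 369 g of ice would need 369·334 = 123246 J.
Since 22860 < 123246 J, not all the ice melts; equilibrium is at 0 °C.
m_melted·334 = 22860  ⇒  m_melted ≈ 68.44 g.

m_melted ≈ 68.4 g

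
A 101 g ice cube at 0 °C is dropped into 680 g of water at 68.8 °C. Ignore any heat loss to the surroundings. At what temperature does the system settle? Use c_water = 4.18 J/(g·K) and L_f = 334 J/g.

Setting the total heat transfer to zero:
latent heat to melt: 101×334 = 33734; meltwater 0→T: 101×4.18×T = 422.18 T; water cools: 680×4.18×(T − 68.8) = 2842.4(T − 68.8)
3264.6 T = 195557 − 33734 = 161823
T ≈ 49.57 °C (positive, so assuming full melt was valid).

T_f ≈ 49.6 °C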